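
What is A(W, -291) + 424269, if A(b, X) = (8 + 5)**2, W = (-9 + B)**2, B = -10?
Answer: 424438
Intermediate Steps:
W = 361 (W = (-9 - 10)**2 = (-19)**2 = 361)
A(b, X) = 169 (A(b, X) = 13**2 = 169)
A(W, -291) + 424269 = 169 + 424269 = 424438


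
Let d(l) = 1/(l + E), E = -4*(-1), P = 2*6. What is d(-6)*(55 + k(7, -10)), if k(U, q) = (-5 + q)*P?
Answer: 125/2 ≈ 62.500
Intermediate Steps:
P = 12
E = 4
k(U, q) = -60 + 12*q (k(U, q) = (-5 + q)*12 = -60 + 12*q)
d(l) = 1/(4 + l) (d(l) = 1/(l + 4) = 1/(4 + l))
d(-6)*(55 + k(7, -10)) = (55 + (-60 + 12*(-10)))/(4 - 6) = (55 + (-60 - 120))/(-2) = -(55 - 180)/2 = -½*(-125) = 125/2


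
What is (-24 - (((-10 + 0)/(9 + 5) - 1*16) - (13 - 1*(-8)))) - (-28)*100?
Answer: 19696/7 ≈ 2813.7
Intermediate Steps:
(-24 - (((-10 + 0)/(9 + 5) - 1*16) - (13 - 1*(-8)))) - (-28)*100 = (-24 - ((-10/14 - 16) - (13 + 8))) - 28*(-100) = (-24 - ((-10*1/14 - 16) - 1*21)) + 2800 = (-24 - ((-5/7 - 16) - 21)) + 2800 = (-24 - (-117/7 - 21)) + 2800 = (-24 - 1*(-264/7)) + 2800 = (-24 + 264/7) + 2800 = 96/7 + 2800 = 19696/7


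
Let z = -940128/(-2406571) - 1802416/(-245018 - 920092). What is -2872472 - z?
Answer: -4027093472297787968/1401959968905 ≈ -2.8725e+6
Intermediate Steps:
z = 2716497304808/1401959968905 (z = -940128*(-1/2406571) - 1802416/(-1165110) = 940128/2406571 - 1802416*(-1/1165110) = 940128/2406571 + 901208/582555 = 2716497304808/1401959968905 ≈ 1.9376)
-2872472 - z = -2872472 - 1*2716497304808/1401959968905 = -2872472 - 2716497304808/1401959968905 = -4027093472297787968/1401959968905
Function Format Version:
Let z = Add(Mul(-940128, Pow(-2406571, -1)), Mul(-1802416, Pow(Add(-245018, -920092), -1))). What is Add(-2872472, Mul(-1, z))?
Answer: Rational(-4027093472297787968, 1401959968905) ≈ -2.8725e+6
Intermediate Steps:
z = Rational(2716497304808, 1401959968905) (z = Add(Mul(-940128, Rational(-1, 2406571)), Mul(-1802416, Pow(-1165110, -1))) = Add(Rational(940128, 2406571), Mul(-1802416, Rational(-1, 1165110))) = Add(Rational(940128, 2406571), Rational(901208, 582555)) = Rational(2716497304808, 1401959968905) ≈ 1.9376)
Add(-2872472, Mul(-1, z)) = Add(-2872472, Mul(-1, Rational(2716497304808, 1401959968905))) = Add(-2872472, Rational(-2716497304808, 1401959968905)) = Rational(-4027093472297787968, 1401959968905)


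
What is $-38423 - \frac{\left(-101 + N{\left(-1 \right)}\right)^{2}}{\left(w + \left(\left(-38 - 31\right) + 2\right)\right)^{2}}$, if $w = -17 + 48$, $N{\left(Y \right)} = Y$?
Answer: $- \frac{1383517}{36} \approx -38431.0$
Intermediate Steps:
$w = 31$
$-38423 - \frac{\left(-101 + N{\left(-1 \right)}\right)^{2}}{\left(w + \left(\left(-38 - 31\right) + 2\right)\right)^{2}} = -38423 - \frac{\left(-101 - 1\right)^{2}}{\left(31 + \left(\left(-38 - 31\right) + 2\right)\right)^{2}} = -38423 - \frac{\left(-102\right)^{2}}{\left(31 + \left(-69 + 2\right)\right)^{2}} = -38423 - \frac{10404}{\left(31 - 67\right)^{2}} = -38423 - \frac{10404}{\left(-36\right)^{2}} = -38423 - \frac{10404}{1296} = -38423 - 10404 \cdot \frac{1}{1296} = -38423 - \frac{289}{36} = - \frac{1383517}{36}$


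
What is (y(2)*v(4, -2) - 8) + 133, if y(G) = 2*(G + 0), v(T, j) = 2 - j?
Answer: 141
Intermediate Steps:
y(G) = 2*G
(y(2)*v(4, -2) - 8) + 133 = ((2*2)*(2 - 1*(-2)) - 8) + 133 = (4*(2 + 2) - 8) + 133 = (4*4 - 8) + 133 = (16 - 8) + 133 = 8 + 133 = 141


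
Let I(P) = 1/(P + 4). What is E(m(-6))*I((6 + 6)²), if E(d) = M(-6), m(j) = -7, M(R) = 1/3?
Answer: 1/444 ≈ 0.0022523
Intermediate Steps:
M(R) = ⅓
E(d) = ⅓
I(P) = 1/(4 + P)
E(m(-6))*I((6 + 6)²) = 1/(3*(4 + (6 + 6)²)) = 1/(3*(4 + 12²)) = 1/(3*(4 + 144)) = (⅓)/148 = (⅓)*(1/148) = 1/444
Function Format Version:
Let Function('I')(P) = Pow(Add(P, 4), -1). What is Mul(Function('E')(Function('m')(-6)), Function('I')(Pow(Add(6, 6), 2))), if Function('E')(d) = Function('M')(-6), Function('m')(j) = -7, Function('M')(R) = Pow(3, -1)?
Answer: Rational(1, 444) ≈ 0.0022523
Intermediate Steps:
Function('M')(R) = Rational(1, 3)
Function('E')(d) = Rational(1, 3)
Function('I')(P) = Pow(Add(4, P), -1)
Mul(Function('E')(Function('m')(-6)), Function('I')(Pow(Add(6, 6), 2))) = Mul(Rational(1, 3), Pow(Add(4, Pow(Add(6, 6), 2)), -1)) = Mul(Rational(1, 3), Pow(Add(4, Pow(12, 2)), -1)) = Mul(Rational(1, 3), Pow(Add(4, 144), -1)) = Mul(Rational(1, 3), Pow(148, -1)) = Mul(Rational(1, 3), Rational(1, 148)) = Rational(1, 444)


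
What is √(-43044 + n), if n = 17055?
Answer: I*√25989 ≈ 161.21*I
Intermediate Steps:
√(-43044 + n) = √(-43044 + 17055) = √(-25989) = I*√25989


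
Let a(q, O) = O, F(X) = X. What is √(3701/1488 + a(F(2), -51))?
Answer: I*√6713391/372 ≈ 6.9651*I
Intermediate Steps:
√(3701/1488 + a(F(2), -51)) = √(3701/1488 - 51) = √(-72187/1488) = I*√6713391/372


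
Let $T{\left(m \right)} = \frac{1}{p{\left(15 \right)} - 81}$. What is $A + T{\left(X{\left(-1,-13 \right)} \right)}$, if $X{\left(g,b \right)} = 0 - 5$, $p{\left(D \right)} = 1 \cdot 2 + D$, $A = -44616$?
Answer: $- \frac{2855425}{64} \approx -44616.0$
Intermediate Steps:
$p{\left(D \right)} = 2 + D$
$X{\left(g,b \right)} = -5$
$T{\left(m \right)} = - \frac{1}{64}$ ($T{\left(m \right)} = \frac{1}{\left(2 + 15\right) - 81} = \frac{1}{17 - 81} = \frac{1}{-64} = - \frac{1}{64}$)
$A + T{\left(X{\left(-1,-13 \right)} \right)} = -44616 - \frac{1}{64} = - \frac{2855425}{64}$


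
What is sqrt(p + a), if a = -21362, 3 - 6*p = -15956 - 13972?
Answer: I*sqrt(65494)/2 ≈ 127.96*I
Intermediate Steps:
p = 9977/2 (p = 1/2 - (-15956 - 13972)/6 = 1/2 - 1/6*(-29928) = 1/2 + 4988 = 9977/2 ≈ 4988.5)
sqrt(p + a) = sqrt(9977/2 - 21362) = sqrt(-32747/2) = I*sqrt(65494)/2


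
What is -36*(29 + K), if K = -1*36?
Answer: 252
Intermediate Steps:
K = -36
-36*(29 + K) = -36*(29 - 36) = -36*(-7) = 252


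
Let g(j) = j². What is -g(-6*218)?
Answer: -1710864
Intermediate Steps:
-g(-6*218) = -(-6*218)² = -1*(-1308)² = -1*1710864 = -1710864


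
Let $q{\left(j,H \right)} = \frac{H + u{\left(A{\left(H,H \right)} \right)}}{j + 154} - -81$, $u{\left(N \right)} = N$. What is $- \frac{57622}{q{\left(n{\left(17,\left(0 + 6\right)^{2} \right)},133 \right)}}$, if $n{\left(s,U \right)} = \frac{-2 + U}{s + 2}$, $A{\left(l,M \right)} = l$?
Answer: $- \frac{85280560}{122407} \approx -696.7$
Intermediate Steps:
$n{\left(s,U \right)} = \frac{-2 + U}{2 + s}$
$q{\left(j,H \right)} = 81 + \frac{2 H}{154 + j}$ ($q{\left(j,H \right)} = \frac{H + H}{j + 154} - -81 = \frac{2 H}{154 + j} + 81 = 81 + \frac{2 H}{154 + j}$)
$- \frac{57622}{q{\left(n{\left(17,\left(0 + 6\right)^{2} \right)},133 \right)}} = - \frac{57622}{\frac{1}{154 + \frac{-2 + \left(0 + 6\right)^{2}}{2 + 17}} \left(12474 + 2 \cdot 133 + 81 \frac{-2 + \left(0 + 6\right)^{2}}{2 + 17}\right)} = - \frac{57622}{\frac{1}{154 + \frac{-2 + 6^{2}}{19}} \left(12474 + 266 + 81 \frac{-2 + 6^{2}}{19}\right)} = - \frac{57622}{\frac{1}{154 + \frac{-2 + 36}{19}} \left(12474 + 266 + 81 \frac{-2 + 36}{19}\right)} = - \frac{57622}{\frac{1}{154 + \frac{1}{19} \cdot 34} \left(12474 + 266 + 81 \cdot \frac{1}{19} \cdot 34\right)} = - \frac{57622}{\frac{1}{154 + \frac{34}{19}} \left(12474 + 266 + 81 \cdot \frac{34}{19}\right)} = - \frac{57622}{\frac{1}{\frac{2960}{19}} \left(12474 + 266 + \frac{2754}{19}\right)} = - \frac{57622}{\frac{19}{2960} \cdot \frac{244814}{19}} = - \frac{57622}{\frac{122407}{1480}} = \left(-57622\right) \frac{1480}{122407} = - \frac{85280560}{122407}$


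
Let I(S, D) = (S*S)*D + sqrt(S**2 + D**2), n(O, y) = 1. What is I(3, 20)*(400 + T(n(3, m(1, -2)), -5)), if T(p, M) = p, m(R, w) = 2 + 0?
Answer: 72180 + 401*sqrt(409) ≈ 80290.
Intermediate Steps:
m(R, w) = 2
I(S, D) = sqrt(D**2 + S**2) + D*S**2 (I(S, D) = S**2*D + sqrt(D**2 + S**2) = D*S**2 + sqrt(D**2 + S**2) = sqrt(D**2 + S**2) + D*S**2)
I(3, 20)*(400 + T(n(3, m(1, -2)), -5)) = (sqrt(20**2 + 3**2) + 20*3**2)*(400 + 1) = (sqrt(400 + 9) + 20*9)*401 = (sqrt(409) + 180)*401 = (180 + sqrt(409))*401 = 72180 + 401*sqrt(409)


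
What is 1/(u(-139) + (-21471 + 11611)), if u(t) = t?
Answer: -1/9999 ≈ -0.00010001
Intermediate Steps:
1/(u(-139) + (-21471 + 11611)) = 1/(-139 + (-21471 + 11611)) = 1/(-139 - 9860) = 1/(-9999) = -1/9999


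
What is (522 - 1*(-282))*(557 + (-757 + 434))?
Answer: 188136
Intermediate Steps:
(522 - 1*(-282))*(557 + (-757 + 434)) = (522 + 282)*(557 - 323) = 804*234 = 188136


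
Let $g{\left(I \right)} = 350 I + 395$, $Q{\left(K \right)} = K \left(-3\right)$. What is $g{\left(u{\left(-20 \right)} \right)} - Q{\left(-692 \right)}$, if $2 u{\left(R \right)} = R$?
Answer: $-5181$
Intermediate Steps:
$u{\left(R \right)} = \frac{R}{2}$
$Q{\left(K \right)} = - 3 K$
$g{\left(I \right)} = 395 + 350 I$
$g{\left(u{\left(-20 \right)} \right)} - Q{\left(-692 \right)} = \left(395 + 350 \cdot \frac{1}{2} \left(-20\right)\right) - \left(-3\right) \left(-692\right) = \left(395 + 350 \left(-10\right)\right) - 2076 = \left(395 - 3500\right) - 2076 = -3105 - 2076 = -5181$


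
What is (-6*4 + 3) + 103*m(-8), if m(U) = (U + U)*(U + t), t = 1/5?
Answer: 64167/5 ≈ 12833.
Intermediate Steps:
t = ⅕ ≈ 0.20000
m(U) = 2*U*(⅕ + U) (m(U) = (U + U)*(U + ⅕) = (2*U)*(⅕ + U) = 2*U*(⅕ + U))
(-6*4 + 3) + 103*m(-8) = (-6*4 + 3) + 103*((⅖)*(-8)*(1 + 5*(-8))) = (-24 + 3) + 103*((⅖)*(-8)*(1 - 40)) = -21 + 103*((⅖)*(-8)*(-39)) = -21 + 103*(624/5) = -21 + 64272/5 = 64167/5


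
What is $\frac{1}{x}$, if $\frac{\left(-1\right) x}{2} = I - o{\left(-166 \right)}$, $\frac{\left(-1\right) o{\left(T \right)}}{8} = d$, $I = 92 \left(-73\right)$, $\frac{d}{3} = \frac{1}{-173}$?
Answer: $\frac{173}{2323784} \approx 7.4447 \cdot 10^{-5}$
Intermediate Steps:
$d = - \frac{3}{173}$ ($d = \frac{3}{-173} = 3 \left(- \frac{1}{173}\right) = - \frac{3}{173} \approx -0.017341$)
$I = -6716$
$o{\left(T \right)} = \frac{24}{173}$ ($o{\left(T \right)} = \left(-8\right) \left(- \frac{3}{173}\right) = \frac{24}{173}$)
$x = \frac{2323784}{173}$ ($x = - 2 \left(-6716 - \frac{24}{173}\right) = \left(-2\right) \left(- \frac{1161892}{173}\right) = \frac{2323784}{173} \approx 13432.0$)
$\frac{1}{x} = \frac{1}{\frac{2323784}{173}} = \frac{173}{2323784}$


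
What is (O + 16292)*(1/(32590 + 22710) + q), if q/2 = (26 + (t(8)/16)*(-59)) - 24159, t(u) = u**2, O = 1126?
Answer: -23472596073891/27650 ≈ -8.4892e+8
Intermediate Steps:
q = -48738 (q = 2*((26 + (8**2/16)*(-59)) - 24159) = 2*((26 + (64*(1/16))*(-59)) - 24159) = 2*((26 + 4*(-59)) - 24159) = 2*((26 - 236) - 24159) = 2*(-210 - 24159) = 2*(-24369) = -48738)
(O + 16292)*(1/(32590 + 22710) + q) = (1126 + 16292)*(1/(32590 + 22710) - 48738) = 17418*(1/55300 - 48738) = 17418*(-2695211399/55300) = -23472596073891/27650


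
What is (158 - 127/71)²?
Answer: 123010281/5041 ≈ 24402.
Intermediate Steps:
(158 - 127/71)² = (11091/71)² = 123010281/5041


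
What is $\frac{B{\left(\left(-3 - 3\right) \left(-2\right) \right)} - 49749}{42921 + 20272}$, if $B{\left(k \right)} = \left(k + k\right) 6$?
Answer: $- \frac{49605}{63193} \approx -0.78498$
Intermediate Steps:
$B{\left(k \right)} = 12 k$ ($B{\left(k \right)} = 2 k 6 = 12 k$)
$\frac{B{\left(\left(-3 - 3\right) \left(-2\right) \right)} - 49749}{42921 + 20272} = \frac{12 \left(-3 - 3\right) \left(-2\right) - 49749}{42921 + 20272} = \frac{12 \left(\left(-6\right) \left(-2\right)\right) - 49749}{63193} = \left(12 \cdot 12 - 49749\right) \frac{1}{63193} = \left(144 - 49749\right) \frac{1}{63193} = \left(-49605\right) \frac{1}{63193} = - \frac{49605}{63193}$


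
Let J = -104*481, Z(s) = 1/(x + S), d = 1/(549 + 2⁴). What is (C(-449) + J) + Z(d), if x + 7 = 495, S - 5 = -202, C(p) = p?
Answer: -14687642/291 ≈ -50473.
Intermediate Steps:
S = -197 (S = 5 - 202 = -197)
x = 488 (x = -7 + 495 = 488)
d = 1/565 (d = 1/(549 + 16) = 1/565 ≈ 0.0017699)
Z(s) = 1/291 (Z(s) = 1/(488 - 197) = 1/291)
J = -50024
(C(-449) + J) + Z(d) = (-449 - 50024) + 1/291 = -50473 + 1/291 = -14687642/291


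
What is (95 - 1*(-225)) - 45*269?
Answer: -11785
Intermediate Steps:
(95 - 1*(-225)) - 45*269 = (95 + 225) - 12105 = 320 - 12105 = -11785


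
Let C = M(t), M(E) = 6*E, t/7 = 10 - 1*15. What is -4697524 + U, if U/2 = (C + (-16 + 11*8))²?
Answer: -4659436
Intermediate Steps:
t = -35 (t = 7*(10 - 1*15) = 7*(10 - 15) = 7*(-5) = -35)
C = -210 (C = 6*(-35) = -210)
U = 38088 (U = 2*(-210 + (-16 + 11*8))² = 2*(-210 + (-16 + 88))² = 2*(-210 + 72)² = 2*(-138)² = 2*19044 = 38088)
-4697524 + U = -4697524 + 38088 = -4659436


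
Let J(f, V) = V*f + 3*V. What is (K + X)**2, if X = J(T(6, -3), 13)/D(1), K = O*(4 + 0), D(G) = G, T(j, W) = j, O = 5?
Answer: 18769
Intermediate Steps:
J(f, V) = 3*V + V*f
K = 20 (K = 5*(4 + 0) = 5*4 = 20)
X = 117 (X = (13*(3 + 6))/1 = (13*9)*1 = 117*1 = 117)
(K + X)**2 = (20 + 117)**2 = 137**2 = 18769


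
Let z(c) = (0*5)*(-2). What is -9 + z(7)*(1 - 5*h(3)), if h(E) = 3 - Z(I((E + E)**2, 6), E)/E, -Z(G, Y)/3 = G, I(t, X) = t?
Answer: -9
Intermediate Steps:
Z(G, Y) = -3*G
z(c) = 0 (z(c) = 0*(-2) = 0)
h(E) = 3 + 12*E (h(E) = 3 - (-3*(E + E)**2)/E = 3 - (-3*4*E**2)/E = 3 - (-12*E**2)/E = 3 - (-12)*E = 3 + 12*E)
-9 + z(7)*(1 - 5*h(3)) = -9 + 0*(1 - 5*(3 + 12*3)) = -9 + 0*(1 - 5*(3 + 36)) = -9 + 0*(1 - 5*39) = -9 + 0*(1 - 195) = -9 + 0*(-194) = -9 + 0 = -9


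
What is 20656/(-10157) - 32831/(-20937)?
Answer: -14144315/30379587 ≈ -0.46559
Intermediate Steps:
20656/(-10157) - 32831/(-20937) = 20656*(-1/10157) - 32831*(-1/20937) = -20656/10157 + 32831/20937 = -14144315/30379587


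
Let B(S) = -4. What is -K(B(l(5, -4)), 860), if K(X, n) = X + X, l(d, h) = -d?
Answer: 8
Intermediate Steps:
K(X, n) = 2*X
-K(B(l(5, -4)), 860) = -2*(-4) = -1*(-8) = 8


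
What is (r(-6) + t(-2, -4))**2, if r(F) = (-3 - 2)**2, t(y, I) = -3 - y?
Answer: 576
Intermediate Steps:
r(F) = 25 (r(F) = (-5)**2 = 25)
(r(-6) + t(-2, -4))**2 = (25 + (-3 - 1*(-2)))**2 = (25 + (-3 + 2))**2 = (25 - 1)**2 = 24**2 = 576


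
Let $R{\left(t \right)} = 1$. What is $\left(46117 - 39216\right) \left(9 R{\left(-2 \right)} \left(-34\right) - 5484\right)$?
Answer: $-39956790$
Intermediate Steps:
$\left(46117 - 39216\right) \left(9 R{\left(-2 \right)} \left(-34\right) - 5484\right) = \left(46117 - 39216\right) \left(9 \cdot 1 \left(-34\right) - 5484\right) = 6901 \left(9 \left(-34\right) - 5484\right) = 6901 \left(-306 - 5484\right) = 6901 \left(-5790\right) = -39956790$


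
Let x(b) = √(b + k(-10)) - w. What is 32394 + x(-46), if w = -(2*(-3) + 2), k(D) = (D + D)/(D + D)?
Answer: 32390 + 3*I*√5 ≈ 32390.0 + 6.7082*I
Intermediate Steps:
k(D) = 1 (k(D) = (2*D)/((2*D)) = (2*D)*(1/(2*D)) = 1)
w = 4 (w = -(-6 + 2) = -1*(-4) = 4)
x(b) = -4 + √(1 + b) (x(b) = √(b + 1) - 1*4 = √(1 + b) - 4 = -4 + √(1 + b))
32394 + x(-46) = 32394 + (-4 + √(1 - 46)) = 32394 + (-4 + √(-45)) = 32394 + (-4 + 3*I*√5) = 32390 + 3*I*√5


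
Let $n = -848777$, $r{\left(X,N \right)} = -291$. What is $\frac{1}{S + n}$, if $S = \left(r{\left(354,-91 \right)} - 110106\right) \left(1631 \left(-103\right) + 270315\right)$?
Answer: $- \frac{1}{11296890611} \approx -8.852 \cdot 10^{-11}$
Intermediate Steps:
$S = -11296041834$ ($S = \left(-291 - 110106\right) \left(1631 \left(-103\right) + 270315\right) = - 110397 \left(-167993 + 270315\right) = \left(-110397\right) 102322 = -11296041834$)
$\frac{1}{S + n} = \frac{1}{-11296041834 - 848777} = \frac{1}{-11296890611} = - \frac{1}{11296890611}$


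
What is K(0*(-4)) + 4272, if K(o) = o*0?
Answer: 4272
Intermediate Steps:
K(o) = 0
K(0*(-4)) + 4272 = 0 + 4272 = 4272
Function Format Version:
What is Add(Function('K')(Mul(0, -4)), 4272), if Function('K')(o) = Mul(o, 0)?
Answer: 4272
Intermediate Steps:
Function('K')(o) = 0
Add(Function('K')(Mul(0, -4)), 4272) = Add(0, 4272) = 4272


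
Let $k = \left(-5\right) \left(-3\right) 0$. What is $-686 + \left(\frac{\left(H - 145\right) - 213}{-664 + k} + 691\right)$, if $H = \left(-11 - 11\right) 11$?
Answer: $\frac{490}{83} \approx 5.9036$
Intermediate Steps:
$k = 0$ ($k = 15 \cdot 0 = 0$)
$H = -242$ ($H = \left(-22\right) 11 = -242$)
$-686 + \left(\frac{\left(H - 145\right) - 213}{-664 + k} + 691\right) = -686 + \left(\frac{\left(-242 - 145\right) - 213}{-664 + 0} + 691\right) = -686 + \left(\frac{-387 - 213}{-664} + 691\right) = -686 + \left(\left(-600\right) \left(- \frac{1}{664}\right) + 691\right) = -686 + \left(\frac{75}{83} + 691\right) = -686 + \frac{57428}{83} = \frac{490}{83}$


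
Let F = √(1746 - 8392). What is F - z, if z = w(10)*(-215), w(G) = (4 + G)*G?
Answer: 30100 + I*√6646 ≈ 30100.0 + 81.523*I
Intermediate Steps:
F = I*√6646 (F = √(-6646) = I*√6646 ≈ 81.523*I)
w(G) = G*(4 + G)
z = -30100 (z = (10*(4 + 10))*(-215) = (10*14)*(-215) = 140*(-215) = -30100)
F - z = I*√6646 - 1*(-30100) = I*√6646 + 30100 = 30100 + I*√6646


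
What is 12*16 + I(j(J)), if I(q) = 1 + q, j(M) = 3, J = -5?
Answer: 196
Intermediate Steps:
12*16 + I(j(J)) = 12*16 + (1 + 3) = 192 + 4 = 196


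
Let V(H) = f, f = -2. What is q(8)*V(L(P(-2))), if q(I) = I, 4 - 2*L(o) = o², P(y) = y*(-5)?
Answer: -16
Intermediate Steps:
P(y) = -5*y
L(o) = 2 - o²/2
V(H) = -2
q(8)*V(L(P(-2))) = 8*(-2) = -16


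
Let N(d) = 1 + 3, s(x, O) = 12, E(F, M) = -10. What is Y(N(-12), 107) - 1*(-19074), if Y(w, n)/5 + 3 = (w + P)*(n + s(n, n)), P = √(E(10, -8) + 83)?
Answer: 21439 + 595*√73 ≈ 26523.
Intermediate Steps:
N(d) = 4
P = √73 (P = √(-10 + 83) = √73 ≈ 8.5440)
Y(w, n) = -15 + 5*(12 + n)*(w + √73) (Y(w, n) = -15 + 5*((w + √73)*(n + 12)) = -15 + 5*((w + √73)*(12 + n)) = -15 + 5*((12 + n)*(w + √73)) = -15 + 5*(12 + n)*(w + √73))
Y(N(-12), 107) - 1*(-19074) = (-15 + 60*4 + 60*√73 + 5*107*4 + 5*107*√73) - 1*(-19074) = (-15 + 240 + 60*√73 + 2140 + 535*√73) + 19074 = (2365 + 595*√73) + 19074 = 21439 + 595*√73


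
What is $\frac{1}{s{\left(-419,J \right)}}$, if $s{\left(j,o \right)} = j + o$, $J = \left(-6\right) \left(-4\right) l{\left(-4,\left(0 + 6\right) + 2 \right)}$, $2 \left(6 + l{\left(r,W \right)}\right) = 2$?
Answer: $- \frac{1}{539} \approx -0.0018553$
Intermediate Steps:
$l{\left(r,W \right)} = -5$ ($l{\left(r,W \right)} = -6 + \frac{1}{2} \cdot 2 = -6 + 1 = -5$)
$J = -120$ ($J = \left(-6\right) \left(-4\right) \left(-5\right) = 24 \left(-5\right) = -120$)
$\frac{1}{s{\left(-419,J \right)}} = \frac{1}{-419 - 120} = \frac{1}{-539} = - \frac{1}{539}$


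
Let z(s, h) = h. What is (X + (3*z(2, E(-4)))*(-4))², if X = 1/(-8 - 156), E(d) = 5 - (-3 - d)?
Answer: 61984129/26896 ≈ 2304.6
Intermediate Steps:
E(d) = 8 + d (E(d) = 5 + (3 + d) = 8 + d)
X = -1/164 (X = 1/(-164) = -1/164 ≈ -0.0060976)
(X + (3*z(2, E(-4)))*(-4))² = (-1/164 + (3*(8 - 4))*(-4))² = (-1/164 + (3*4)*(-4))² = (-1/164 + 12*(-4))² = (-1/164 - 48)² = (-7873/164)² = 61984129/26896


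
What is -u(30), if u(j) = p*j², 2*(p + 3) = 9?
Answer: -1350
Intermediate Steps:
p = 3/2 (p = -3 + (½)*9 = -3 + 9/2 = 3/2 ≈ 1.5000)
u(j) = 3*j²/2
-u(30) = -3*30²/2 = -3*900/2 = -1*1350 = -1350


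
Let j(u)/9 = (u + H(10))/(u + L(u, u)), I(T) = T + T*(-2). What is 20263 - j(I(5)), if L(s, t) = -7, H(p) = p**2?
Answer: 81337/4 ≈ 20334.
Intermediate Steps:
I(T) = -T (I(T) = T - 2*T = -T)
j(u) = 9*(100 + u)/(-7 + u) (j(u) = 9*((u + 10**2)/(u - 7)) = 9*((u + 100)/(-7 + u)) = 9*((100 + u)/(-7 + u)) = 9*(100 + u)/(-7 + u))
20263 - j(I(5)) = 20263 - 9*(100 - 1*5)/(-7 - 1*5) = 20263 - 9*(100 - 5)/(-7 - 5) = 20263 - 9*95/(-12) = 20263 - 9*(-1)*95/12 = 20263 - 1*(-285/4) = 20263 + 285/4 = 81337/4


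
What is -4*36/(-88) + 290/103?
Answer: 5044/1133 ≈ 4.4519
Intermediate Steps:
-4*36/(-88) + 290/103 = -144*(-1/88) + 290*(1/103) = 18/11 + 290/103 = 5044/1133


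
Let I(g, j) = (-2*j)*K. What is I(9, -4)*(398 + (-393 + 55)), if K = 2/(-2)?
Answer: -480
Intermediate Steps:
K = -1 (K = 2*(-½) = -1)
I(g, j) = 2*j (I(g, j) = -2*j*(-1) = 2*j)
I(9, -4)*(398 + (-393 + 55)) = (2*(-4))*(398 + (-393 + 55)) = -8*(398 - 338) = -8*60 = -480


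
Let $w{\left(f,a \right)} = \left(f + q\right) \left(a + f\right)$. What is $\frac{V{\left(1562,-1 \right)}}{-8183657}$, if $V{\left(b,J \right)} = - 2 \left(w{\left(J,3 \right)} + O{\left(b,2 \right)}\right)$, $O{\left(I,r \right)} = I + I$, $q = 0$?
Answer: $\frac{6244}{8183657} \approx 0.00076298$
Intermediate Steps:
$w{\left(f,a \right)} = f \left(a + f\right)$ ($w{\left(f,a \right)} = \left(f + 0\right) \left(a + f\right) = f \left(a + f\right)$)
$O{\left(I,r \right)} = 2 I$
$V{\left(b,J \right)} = - 4 b - 2 J \left(3 + J\right)$ ($V{\left(b,J \right)} = - 2 \left(J \left(3 + J\right) + 2 b\right) = - 2 \left(2 b + J \left(3 + J\right)\right) = - 4 b - 2 J \left(3 + J\right)$)
$\frac{V{\left(1562,-1 \right)}}{-8183657} = \frac{\left(-6\right) \left(-1\right) - 6248 - 2 \left(-1\right)^{2}}{-8183657} = \left(6 - 6248 - 2\right) \left(- \frac{1}{8183657}\right) = \left(-6244\right) \left(- \frac{1}{8183657}\right) = \frac{6244}{8183657}$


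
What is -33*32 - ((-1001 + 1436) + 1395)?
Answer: -2886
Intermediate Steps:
-33*32 - ((-1001 + 1436) + 1395) = -1056 - (435 + 1395) = -1056 - 1*1830 = -1056 - 1830 = -2886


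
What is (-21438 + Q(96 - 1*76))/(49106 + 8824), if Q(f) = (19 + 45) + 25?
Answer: -21349/57930 ≈ -0.36853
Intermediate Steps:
Q(f) = 89 (Q(f) = 64 + 25 = 89)
(-21438 + Q(96 - 1*76))/(49106 + 8824) = (-21438 + 89)/(49106 + 8824) = -21349/57930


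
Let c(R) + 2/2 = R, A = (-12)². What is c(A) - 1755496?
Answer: -1755353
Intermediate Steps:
A = 144
c(R) = -1 + R
c(A) - 1755496 = (-1 + 144) - 1755496 = 143 - 1755496 = -1755353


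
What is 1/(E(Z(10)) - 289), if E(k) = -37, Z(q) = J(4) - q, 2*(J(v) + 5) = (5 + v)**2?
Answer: -1/326 ≈ -0.0030675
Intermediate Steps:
J(v) = -5 + (5 + v)**2/2
Z(q) = 71/2 - q (Z(q) = (-5 + (5 + 4)**2/2) - q = (-5 + (1/2)*9**2) - q = (-5 + (1/2)*81) - q = (-5 + 81/2) - q = 71/2 - q)
1/(E(Z(10)) - 289) = 1/(-37 - 289) = 1/(-326) = -1/326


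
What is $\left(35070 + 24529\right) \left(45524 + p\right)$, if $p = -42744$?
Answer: $165685220$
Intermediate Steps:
$\left(35070 + 24529\right) \left(45524 + p\right) = \left(35070 + 24529\right) \left(45524 - 42744\right) = 59599 \cdot 2780 = 165685220$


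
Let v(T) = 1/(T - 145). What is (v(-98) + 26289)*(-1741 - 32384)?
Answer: -72666070750/81 ≈ -8.9711e+8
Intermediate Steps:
v(T) = 1/(-145 + T)
(v(-98) + 26289)*(-1741 - 32384) = (1/(-145 - 98) + 26289)*(-1741 - 32384) = (1/(-243) + 26289)*(-34125) = (-1/243 + 26289)*(-34125) = (6388226/243)*(-34125) = -72666070750/81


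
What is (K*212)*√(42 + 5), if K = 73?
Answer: 15476*√47 ≈ 1.0610e+5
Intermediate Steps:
(K*212)*√(42 + 5) = (73*212)*√(42 + 5) = 15476*√47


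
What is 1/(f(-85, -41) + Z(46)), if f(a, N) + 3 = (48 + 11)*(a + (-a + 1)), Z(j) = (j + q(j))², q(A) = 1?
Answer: 1/2265 ≈ 0.00044150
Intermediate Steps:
Z(j) = (1 + j)² (Z(j) = (j + 1)² = (1 + j)²)
f(a, N) = 56 (f(a, N) = -3 + (48 + 11)*(a + (-a + 1)) = -3 + 59*(a + (1 - a)) = -3 + 59*1 = -3 + 59 = 56)
1/(f(-85, -41) + Z(46)) = 1/(56 + (1 + 46)²) = 1/(56 + 47²) = 1/(56 + 2209) = 1/2265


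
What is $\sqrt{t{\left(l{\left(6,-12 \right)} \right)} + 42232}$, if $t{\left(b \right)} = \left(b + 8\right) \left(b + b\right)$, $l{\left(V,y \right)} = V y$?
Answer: $2 \sqrt{12862} \approx 226.82$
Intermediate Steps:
$t{\left(b \right)} = 2 b \left(8 + b\right)$ ($t{\left(b \right)} = \left(8 + b\right) 2 b = 2 b \left(8 + b\right)$)
$\sqrt{t{\left(l{\left(6,-12 \right)} \right)} + 42232} = \sqrt{2 \cdot 6 \left(-12\right) \left(8 + 6 \left(-12\right)\right) + 42232} = \sqrt{2 \left(-72\right) \left(8 - 72\right) + 42232} = \sqrt{2 \left(-72\right) \left(-64\right) + 42232} = \sqrt{9216 + 42232} = \sqrt{51448} = 2 \sqrt{12862}$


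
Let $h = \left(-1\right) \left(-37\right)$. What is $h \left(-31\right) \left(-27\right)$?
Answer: $30969$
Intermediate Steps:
$h = 37$
$h \left(-31\right) \left(-27\right) = 37 \left(-31\right) \left(-27\right) = \left(-1147\right) \left(-27\right) = 30969$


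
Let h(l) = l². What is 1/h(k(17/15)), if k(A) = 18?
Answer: 1/324 ≈ 0.0030864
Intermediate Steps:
1/h(k(17/15)) = 1/(18²) = 1/324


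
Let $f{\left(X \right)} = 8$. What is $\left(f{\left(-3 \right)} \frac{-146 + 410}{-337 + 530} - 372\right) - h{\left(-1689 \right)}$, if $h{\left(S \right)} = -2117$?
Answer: $\frac{338897}{193} \approx 1755.9$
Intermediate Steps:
$\left(f{\left(-3 \right)} \frac{-146 + 410}{-337 + 530} - 372\right) - h{\left(-1689 \right)} = \left(8 \frac{-146 + 410}{-337 + 530} - 372\right) - -2117 = \left(8 \cdot \frac{264}{193} - 372\right) + 2117 = \left(\frac{2112}{193} - 372\right) + 2117 = - \frac{69684}{193} + 2117 = \frac{338897}{193}$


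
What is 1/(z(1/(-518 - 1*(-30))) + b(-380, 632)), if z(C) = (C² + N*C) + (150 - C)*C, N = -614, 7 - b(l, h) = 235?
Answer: -61/13850 ≈ -0.0044043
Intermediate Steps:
b(l, h) = -228 (b(l, h) = 7 - 1*235 = 7 - 235 = -228)
z(C) = C² - 614*C + C*(150 - C) (z(C) = (C² - 614*C) + (150 - C)*C = (C² - 614*C) + C*(150 - C) = C² - 614*C + C*(150 - C))
1/(z(1/(-518 - 1*(-30))) + b(-380, 632)) = 1/(-464/(-518 - 1*(-30)) - 228) = 1/(-464/(-518 + 30) - 228) = 1/(-464/(-488) - 228) = 1/(-464*(-1/488) - 228) = 1/(58/61 - 228) = 1/(-13850/61) = -61/13850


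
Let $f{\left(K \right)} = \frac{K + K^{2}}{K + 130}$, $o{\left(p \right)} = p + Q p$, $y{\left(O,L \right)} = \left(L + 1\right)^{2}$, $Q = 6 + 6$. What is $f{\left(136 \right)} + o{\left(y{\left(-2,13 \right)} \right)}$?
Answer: $\frac{348200}{133} \approx 2618.0$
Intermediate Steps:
$Q = 12$
$y{\left(O,L \right)} = \left(1 + L\right)^{2}$
$o{\left(p \right)} = 13 p$ ($o{\left(p \right)} = p + 12 p = 13 p$)
$f{\left(K \right)} = \frac{K + K^{2}}{130 + K}$
$f{\left(136 \right)} + o{\left(y{\left(-2,13 \right)} \right)} = \frac{136 \left(1 + 136\right)}{130 + 136} + 13 \left(1 + 13\right)^{2} = 136 \cdot \frac{1}{266} \cdot 137 + 13 \cdot 14^{2} = 136 \cdot \frac{1}{266} \cdot 137 + 13 \cdot 196 = \frac{9316}{133} + 2548 = \frac{348200}{133}$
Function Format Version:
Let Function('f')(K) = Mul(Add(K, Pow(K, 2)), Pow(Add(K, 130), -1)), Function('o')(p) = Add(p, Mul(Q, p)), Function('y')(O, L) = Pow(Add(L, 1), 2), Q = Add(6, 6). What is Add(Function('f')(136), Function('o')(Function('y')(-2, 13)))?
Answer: Rational(348200, 133) ≈ 2618.0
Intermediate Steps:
Q = 12
Function('y')(O, L) = Pow(Add(1, L), 2)
Function('o')(p) = Mul(13, p) (Function('o')(p) = Add(p, Mul(12, p)) = Mul(13, p))
Function('f')(K) = Mul(Pow(Add(130, K), -1), Add(K, Pow(K, 2))) (Function('f')(K) = Mul(Add(K, Pow(K, 2)), Pow(Add(130, K), -1)) = Mul(Pow(Add(130, K), -1), Add(K, Pow(K, 2))))
Add(Function('f')(136), Function('o')(Function('y')(-2, 13))) = Add(Mul(136, Pow(Add(130, 136), -1), Add(1, 136)), Mul(13, Pow(Add(1, 13), 2))) = Add(Mul(136, Pow(266, -1), 137), Mul(13, Pow(14, 2))) = Add(Mul(136, Rational(1, 266), 137), Mul(13, 196)) = Add(Rational(9316, 133), 2548) = Rational(348200, 133)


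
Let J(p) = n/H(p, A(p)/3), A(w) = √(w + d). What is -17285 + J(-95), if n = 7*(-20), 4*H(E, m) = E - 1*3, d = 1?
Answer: -120955/7 ≈ -17279.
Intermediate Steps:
A(w) = √(1 + w) (A(w) = √(w + 1) = √(1 + w))
H(E, m) = -¾ + E/4 (H(E, m) = (E - 1*3)/4 = (E - 3)/4 = (-3 + E)/4 = -¾ + E/4)
n = -140
J(p) = -140/(-¾ + p/4)
-17285 + J(-95) = -17285 - 560/(-3 - 95) = -17285 - 560/(-98) = -17285 - 560*(-1/98) = -17285 + 40/7 = -120955/7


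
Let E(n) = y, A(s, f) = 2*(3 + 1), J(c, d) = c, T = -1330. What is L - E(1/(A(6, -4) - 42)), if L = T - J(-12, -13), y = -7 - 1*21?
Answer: -1290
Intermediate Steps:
y = -28 (y = -7 - 21 = -28)
A(s, f) = 8 (A(s, f) = 2*4 = 8)
E(n) = -28
L = -1318 (L = -1330 - 1*(-12) = -1330 + 12 = -1318)
L - E(1/(A(6, -4) - 42)) = -1318 - 1*(-28) = -1318 + 28 = -1290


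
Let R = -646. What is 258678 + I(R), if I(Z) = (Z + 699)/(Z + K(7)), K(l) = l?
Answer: 165295189/639 ≈ 2.5868e+5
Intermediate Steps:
I(Z) = (699 + Z)/(7 + Z) (I(Z) = (Z + 699)/(Z + 7) = (699 + Z)/(7 + Z))
258678 + I(R) = 258678 + (699 - 646)/(7 - 646) = 258678 + 53/(-639) = 258678 - 1/639*53 = 258678 - 53/639 = 165295189/639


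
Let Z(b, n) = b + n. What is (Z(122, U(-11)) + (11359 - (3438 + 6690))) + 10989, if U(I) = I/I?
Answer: 12343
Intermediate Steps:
U(I) = 1
(Z(122, U(-11)) + (11359 - (3438 + 6690))) + 10989 = ((122 + 1) + (11359 - (3438 + 6690))) + 10989 = (123 + (11359 - 1*10128)) + 10989 = (123 + (11359 - 10128)) + 10989 = (123 + 1231) + 10989 = 1354 + 10989 = 12343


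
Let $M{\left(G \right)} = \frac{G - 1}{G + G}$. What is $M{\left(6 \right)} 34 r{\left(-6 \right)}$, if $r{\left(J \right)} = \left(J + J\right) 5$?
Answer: $-850$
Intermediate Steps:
$M{\left(G \right)} = \frac{-1 + G}{2 G}$
$r{\left(J \right)} = 10 J$ ($r{\left(J \right)} = 2 J 5 = 10 J$)
$M{\left(6 \right)} 34 r{\left(-6 \right)} = \frac{-1 + 6}{2 \cdot 6} \cdot 34 \cdot 10 \left(-6\right) = \frac{1}{2} \cdot \frac{1}{6} \cdot 5 \cdot 34 \left(-60\right) = \frac{5}{12} \cdot 34 \left(-60\right) = \frac{85}{6} \left(-60\right) = -850$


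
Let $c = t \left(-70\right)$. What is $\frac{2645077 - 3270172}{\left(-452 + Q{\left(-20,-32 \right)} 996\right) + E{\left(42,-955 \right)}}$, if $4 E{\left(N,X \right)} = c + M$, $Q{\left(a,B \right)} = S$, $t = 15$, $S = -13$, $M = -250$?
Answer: $\frac{13891}{305} \approx 45.544$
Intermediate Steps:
$c = -1050$ ($c = 15 \left(-70\right) = -1050$)
$Q{\left(a,B \right)} = -13$
$E{\left(N,X \right)} = -325$ ($E{\left(N,X \right)} = \frac{-1050 - 250}{4} = \frac{1}{4} \left(-1300\right) = -325$)
$\frac{2645077 - 3270172}{\left(-452 + Q{\left(-20,-32 \right)} 996\right) + E{\left(42,-955 \right)}} = \frac{2645077 - 3270172}{\left(-452 - 12948\right) - 325} = - \frac{625095}{\left(-452 - 12948\right) - 325} = - \frac{625095}{-13400 - 325} = - \frac{625095}{-13725} = \left(-625095\right) \left(- \frac{1}{13725}\right) = \frac{13891}{305}$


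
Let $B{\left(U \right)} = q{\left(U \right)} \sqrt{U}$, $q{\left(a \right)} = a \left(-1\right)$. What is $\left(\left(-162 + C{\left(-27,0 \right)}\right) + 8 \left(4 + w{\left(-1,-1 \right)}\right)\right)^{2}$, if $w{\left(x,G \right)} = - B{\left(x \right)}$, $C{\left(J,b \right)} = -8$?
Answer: $18980 + 2208 i \approx 18980.0 + 2208.0 i$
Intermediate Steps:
$q{\left(a \right)} = - a$
$B{\left(U \right)} = - U^{\frac{3}{2}}$ ($B{\left(U \right)} = - U \sqrt{U} = - U^{\frac{3}{2}}$)
$w{\left(x,G \right)} = x^{\frac{3}{2}}$ ($w{\left(x,G \right)} = - \left(-1\right) x^{\frac{3}{2}} = x^{\frac{3}{2}}$)
$\left(\left(-162 + C{\left(-27,0 \right)}\right) + 8 \left(4 + w{\left(-1,-1 \right)}\right)\right)^{2} = \left(\left(-162 - 8\right) + 8 \left(4 + \left(-1\right)^{\frac{3}{2}}\right)\right)^{2} = \left(-170 + 8 \left(4 - i\right)\right)^{2} = \left(-170 + \left(32 - 8 i\right)\right)^{2} = \left(-138 - 8 i\right)^{2}$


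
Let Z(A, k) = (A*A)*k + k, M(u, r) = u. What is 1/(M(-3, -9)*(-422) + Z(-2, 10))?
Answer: 1/1316 ≈ 0.00075988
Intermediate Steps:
Z(A, k) = k + k*A² (Z(A, k) = A²*k + k = k*A² + k = k + k*A²)
1/(M(-3, -9)*(-422) + Z(-2, 10)) = 1/(-3*(-422) + 10*(1 + (-2)²)) = 1/(1266 + 10*(1 + 4)) = 1/(1266 + 10*5) = 1/(1266 + 50) = 1/1316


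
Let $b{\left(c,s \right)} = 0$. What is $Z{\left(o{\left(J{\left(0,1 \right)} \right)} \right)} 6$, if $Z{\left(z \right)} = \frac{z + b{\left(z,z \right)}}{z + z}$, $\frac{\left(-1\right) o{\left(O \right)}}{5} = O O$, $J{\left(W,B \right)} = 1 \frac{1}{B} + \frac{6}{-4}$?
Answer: $3$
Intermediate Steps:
$J{\left(W,B \right)} = - \frac{3}{2} + \frac{1}{B}$ ($J{\left(W,B \right)} = \frac{1}{B} + 6 \left(- \frac{1}{4}\right) = \frac{1}{B} - \frac{3}{2} = - \frac{3}{2} + \frac{1}{B}$)
$o{\left(O \right)} = - 5 O^{2}$ ($o{\left(O \right)} = - 5 O O = - 5 O^{2}$)
$Z{\left(z \right)} = \frac{1}{2}$ ($Z{\left(z \right)} = \frac{z + 0}{z + z} = \frac{z}{2 z} = z \frac{1}{2 z} = \frac{1}{2}$)
$Z{\left(o{\left(J{\left(0,1 \right)} \right)} \right)} 6 = \frac{1}{2} \cdot 6 = 3$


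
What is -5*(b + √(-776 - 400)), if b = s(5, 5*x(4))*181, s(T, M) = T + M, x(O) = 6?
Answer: -31675 - 70*I*√6 ≈ -31675.0 - 171.46*I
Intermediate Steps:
s(T, M) = M + T
b = 6335 (b = (5*6 + 5)*181 = (30 + 5)*181 = 35*181 = 6335)
-5*(b + √(-776 - 400)) = -5*(6335 + √(-776 - 400)) = -5*(6335 + √(-1176)) = -5*(6335 + 14*I*√6) = -31675 - 70*I*√6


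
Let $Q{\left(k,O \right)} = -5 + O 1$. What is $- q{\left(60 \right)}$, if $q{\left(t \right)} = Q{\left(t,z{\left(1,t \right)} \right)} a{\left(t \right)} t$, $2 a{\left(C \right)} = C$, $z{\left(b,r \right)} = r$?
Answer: $-99000$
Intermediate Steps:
$a{\left(C \right)} = \frac{C}{2}$
$Q{\left(k,O \right)} = -5 + O$
$q{\left(t \right)} = \frac{t^{2} \left(-5 + t\right)}{2}$ ($q{\left(t \right)} = \left(-5 + t\right) \frac{t}{2} t = \frac{t \left(-5 + t\right)}{2} t = \frac{t^{2} \left(-5 + t\right)}{2}$)
$- q{\left(60 \right)} = - \frac{60^{2} \left(-5 + 60\right)}{2} = - \frac{3600 \cdot 55}{2} = \left(-1\right) 99000 = -99000$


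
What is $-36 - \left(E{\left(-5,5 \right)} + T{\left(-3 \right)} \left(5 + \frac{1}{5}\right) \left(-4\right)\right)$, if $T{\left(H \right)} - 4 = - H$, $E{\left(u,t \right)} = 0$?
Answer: $\frac{548}{5} \approx 109.6$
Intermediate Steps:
$T{\left(H \right)} = 4 - H$
$-36 - \left(E{\left(-5,5 \right)} + T{\left(-3 \right)} \left(5 + \frac{1}{5}\right) \left(-4\right)\right) = -36 - \left(0 + \left(4 - -3\right) \left(5 + \frac{1}{5}\right) \left(-4\right)\right) = -36 - \left(0 + \left(4 + 3\right) \left(5 + \frac{1}{5}\right) \left(-4\right)\right) = -36 - \left(0 + 7 \cdot \frac{26}{5} \left(-4\right)\right) = -36 - \left(0 + 7 \left(- \frac{104}{5}\right)\right) = -36 - \left(0 - \frac{728}{5}\right) = -36 - - \frac{728}{5} = -36 + \frac{728}{5} = \frac{548}{5}$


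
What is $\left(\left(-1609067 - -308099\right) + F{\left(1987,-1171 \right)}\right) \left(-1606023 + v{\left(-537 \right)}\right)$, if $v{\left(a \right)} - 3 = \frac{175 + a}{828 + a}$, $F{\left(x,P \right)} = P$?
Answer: $\frac{608557502917298}{291} \approx 2.0913 \cdot 10^{12}$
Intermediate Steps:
$v{\left(a \right)} = 3 + \frac{175 + a}{828 + a}$
$\left(\left(-1609067 - -308099\right) + F{\left(1987,-1171 \right)}\right) \left(-1606023 + v{\left(-537 \right)}\right) = \left(\left(-1609067 - -308099\right) - 1171\right) \left(-1606023 + \frac{2659 + 4 \left(-537\right)}{828 - 537}\right) = \left(\left(-1609067 + 308099\right) - 1171\right) \left(-1606023 + \frac{2659 - 2148}{291}\right) = \left(-1300968 - 1171\right) \left(-1606023 + \frac{1}{291} \cdot 511\right) = - 1302139 \left(-1606023 + \frac{511}{291}\right) = \left(-1302139\right) \left(- \frac{467352182}{291}\right) = \frac{608557502917298}{291}$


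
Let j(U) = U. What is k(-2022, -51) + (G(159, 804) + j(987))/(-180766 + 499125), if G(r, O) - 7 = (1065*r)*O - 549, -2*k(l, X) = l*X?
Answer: -16278762614/318359 ≈ -51133.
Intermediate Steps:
k(l, X) = -X*l/2 (k(l, X) = -l*X/2 = -X*l/2)
G(r, O) = -542 + 1065*O*r (G(r, O) = 7 + ((1065*r)*O - 549) = 7 + (1065*O*r - 549) = 7 + (-549 + 1065*O*r) = -542 + 1065*O*r)
k(-2022, -51) + (G(159, 804) + j(987))/(-180766 + 499125) = -1/2*(-51)*(-2022) + ((-542 + 1065*804*159) + 987)/(-180766 + 499125) = -51561 + ((-542 + 136145340) + 987)/318359 = -51561 + (136144798 + 987)*(1/318359) = -51561 + 136145785*(1/318359) = -51561 + 136145785/318359 = -16278762614/318359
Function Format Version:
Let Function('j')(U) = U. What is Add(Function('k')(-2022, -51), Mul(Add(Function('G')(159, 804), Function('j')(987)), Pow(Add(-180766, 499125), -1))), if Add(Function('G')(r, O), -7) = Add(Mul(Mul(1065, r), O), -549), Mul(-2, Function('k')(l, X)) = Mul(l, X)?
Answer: Rational(-16278762614, 318359) ≈ -51133.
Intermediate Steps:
Function('k')(l, X) = Mul(Rational(-1, 2), X, l) (Function('k')(l, X) = Mul(Rational(-1, 2), Mul(l, X)) = Mul(Rational(-1, 2), Mul(X, l)) = Mul(Rational(-1, 2), X, l))
Function('G')(r, O) = Add(-542, Mul(1065, O, r)) (Function('G')(r, O) = Add(7, Add(Mul(Mul(1065, r), O), -549)) = Add(7, Add(Mul(1065, O, r), -549)) = Add(7, Add(-549, Mul(1065, O, r))) = Add(-542, Mul(1065, O, r)))
Add(Function('k')(-2022, -51), Mul(Add(Function('G')(159, 804), Function('j')(987)), Pow(Add(-180766, 499125), -1))) = Add(Mul(Rational(-1, 2), -51, -2022), Mul(Add(Add(-542, Mul(1065, 804, 159)), 987), Pow(Add(-180766, 499125), -1))) = Add(-51561, Mul(Add(Add(-542, 136145340), 987), Pow(318359, -1))) = Add(-51561, Mul(Add(136144798, 987), Rational(1, 318359))) = Add(-51561, Mul(136145785, Rational(1, 318359))) = Add(-51561, Rational(136145785, 318359)) = Rational(-16278762614, 318359)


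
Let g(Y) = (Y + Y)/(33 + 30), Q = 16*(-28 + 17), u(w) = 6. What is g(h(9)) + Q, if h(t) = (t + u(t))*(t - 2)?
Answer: -518/3 ≈ -172.67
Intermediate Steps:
h(t) = (-2 + t)*(6 + t) (h(t) = (t + 6)*(t - 2) = (6 + t)*(-2 + t) = (-2 + t)*(6 + t))
Q = -176 (Q = 16*(-11) = -176)
g(Y) = 2*Y/63 (g(Y) = (2*Y)/63 = (2*Y)*(1/63) = 2*Y/63)
g(h(9)) + Q = 2*(-12 + 9² + 4*9)/63 - 176 = 2*(-12 + 81 + 36)/63 - 176 = (2/63)*105 - 176 = 10/3 - 176 = -518/3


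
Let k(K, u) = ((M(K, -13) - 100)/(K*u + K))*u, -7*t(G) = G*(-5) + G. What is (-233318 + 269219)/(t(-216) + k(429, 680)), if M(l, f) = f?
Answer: -73419088743/252954616 ≈ -290.25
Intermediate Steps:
t(G) = 4*G/7 (t(G) = -(G*(-5) + G)/7 = -(-5*G + G)/7 = -(-4)*G/7 = 4*G/7)
k(K, u) = -113*u/(K + K*u) (k(K, u) = ((-13 - 100)/(K*u + K))*u = (-113/(K + K*u))*u = -113*u/(K + K*u))
(-233318 + 269219)/(t(-216) + k(429, 680)) = (-233318 + 269219)/((4/7)*(-216) - 113*680/(429*(1 + 680))) = 35901/(-864/7 - 113*680*1/429/681) = 35901/(-864/7 - 113*680*1/429*1/681) = 35901/(-864/7 - 76840/292149) = 35901/(-252954616/2045043) = 35901*(-2045043/252954616) = -73419088743/252954616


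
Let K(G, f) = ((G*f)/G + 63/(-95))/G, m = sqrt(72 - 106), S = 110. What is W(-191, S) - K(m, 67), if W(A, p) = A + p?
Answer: -81 + 3151*I*sqrt(34)/1615 ≈ -81.0 + 11.377*I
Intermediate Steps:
m = I*sqrt(34) (m = sqrt(-34) = I*sqrt(34) ≈ 5.8309*I)
K(G, f) = (-63/95 + f)/G (K(G, f) = (f + 63*(-1/95))/G = (f - 63/95)/G = (-63/95 + f)/G)
W(-191, S) - K(m, 67) = (-191 + 110) - (-63/95 + 67)/(I*sqrt(34)) = -81 - (-I*sqrt(34)/34)*6302/95 = -81 - (-3151)*I*sqrt(34)/1615 = -81 + 3151*I*sqrt(34)/1615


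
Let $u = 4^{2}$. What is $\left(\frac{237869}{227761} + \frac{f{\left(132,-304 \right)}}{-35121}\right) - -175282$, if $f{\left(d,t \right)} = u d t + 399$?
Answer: $\frac{467423077906960}{2666398027} \approx 1.753 \cdot 10^{5}$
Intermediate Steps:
$u = 16$
$f{\left(d,t \right)} = 399 + 16 d t$ ($f{\left(d,t \right)} = 16 d t + 399 = 399 + 16 d t$)
$\left(\frac{237869}{227761} + \frac{f{\left(132,-304 \right)}}{-35121}\right) - -175282 = \left(\frac{237869}{227761} + \frac{399 + 16 \cdot 132 \left(-304\right)}{-35121}\right) - -175282 = \left(237869 \cdot \frac{1}{227761} + \left(399 - 642048\right) \left(- \frac{1}{35121}\right)\right) + 175282 = \left(\frac{237869}{227761} - - \frac{213883}{11707}\right) + 175282 = \left(\frac{237869}{227761} + \frac{213883}{11707}\right) + 175282 = \frac{51498938346}{2666398027} + 175282 = \frac{467423077906960}{2666398027}$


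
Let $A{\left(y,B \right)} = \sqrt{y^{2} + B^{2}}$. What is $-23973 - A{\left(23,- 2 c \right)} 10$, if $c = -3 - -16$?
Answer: $-23973 - 10 \sqrt{1205} \approx -24320.0$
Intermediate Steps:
$c = 13$ ($c = -3 + 16 = 13$)
$A{\left(y,B \right)} = \sqrt{B^{2} + y^{2}}$
$-23973 - A{\left(23,- 2 c \right)} 10 = -23973 - \sqrt{\left(\left(-2\right) 13\right)^{2} + 23^{2}} \cdot 10 = -23973 - \sqrt{\left(-26\right)^{2} + 529} \cdot 10 = -23973 - \sqrt{676 + 529} \cdot 10 = -23973 - \sqrt{1205} \cdot 10 = -23973 - 10 \sqrt{1205}$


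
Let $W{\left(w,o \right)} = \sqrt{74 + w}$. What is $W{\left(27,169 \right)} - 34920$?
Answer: $-34920 + \sqrt{101} \approx -34910.0$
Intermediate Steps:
$W{\left(27,169 \right)} - 34920 = \sqrt{74 + 27} - 34920 = \sqrt{101} - 34920 = -34920 + \sqrt{101}$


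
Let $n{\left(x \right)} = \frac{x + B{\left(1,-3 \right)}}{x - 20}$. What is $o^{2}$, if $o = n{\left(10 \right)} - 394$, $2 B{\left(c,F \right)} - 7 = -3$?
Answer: $\frac{3904576}{25} \approx 1.5618 \cdot 10^{5}$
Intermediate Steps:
$B{\left(c,F \right)} = 2$ ($B{\left(c,F \right)} = \frac{7}{2} + \frac{1}{2} \left(-3\right) = \frac{7}{2} - \frac{3}{2} = 2$)
$n{\left(x \right)} = \frac{2 + x}{-20 + x}$ ($n{\left(x \right)} = \frac{x + 2}{x - 20} = \frac{2 + x}{-20 + x}$)
$o = - \frac{1976}{5}$ ($o = \frac{2 + 10}{-20 + 10} - 394 = \frac{1}{-10} \cdot 12 - 394 = \left(- \frac{1}{10}\right) 12 - 394 = - \frac{6}{5} - 394 = - \frac{1976}{5} \approx -395.2$)
$o^{2} = \left(- \frac{1976}{5}\right)^{2} = \frac{3904576}{25}$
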